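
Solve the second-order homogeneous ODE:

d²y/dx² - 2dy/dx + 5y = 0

Characteristic equation: r² - 2r + 5 = 0
Roots: r = 1 ± 2i (complex conjugates)
General solution: y = e^x(C₁cos(2x) + C₂sin(2x))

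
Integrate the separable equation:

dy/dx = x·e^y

Separating variables and integrating:
-e^(-y) = x²/2 + C

General solution: y = -ln(C - x²/2)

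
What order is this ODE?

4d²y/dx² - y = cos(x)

The order is 2 (highest derivative is of order 2).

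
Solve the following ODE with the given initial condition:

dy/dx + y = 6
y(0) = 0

General solution: y = 6 + Ce^(-x)
Applying y(0) = 0: C = 0 - 6 = -6
Particular solution: y = 6 - 6e^(-x)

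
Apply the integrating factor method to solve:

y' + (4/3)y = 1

Using integrating factor method:

General solution: y = 3/4 + Ce^(-4x/3)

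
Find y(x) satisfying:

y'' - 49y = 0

Characteristic equation: r² - 49 = 0
Roots: r = 7, -7 (distinct real)
General solution: y = C₁e^(7x) + C₂e^(-7x)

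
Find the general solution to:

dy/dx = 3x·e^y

Separating variables and integrating:
-e^(-y) = 3x²/2 + C

General solution: y = -ln(C - 3x²/2)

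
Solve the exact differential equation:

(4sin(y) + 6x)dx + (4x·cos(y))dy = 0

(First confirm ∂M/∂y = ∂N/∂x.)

Verify exactness: ∂M/∂y = ∂N/∂x ✓
Find F(x,y) such that ∂F/∂x = M, ∂F/∂y = N
Solution: 4x·sin(y) + 3x² = C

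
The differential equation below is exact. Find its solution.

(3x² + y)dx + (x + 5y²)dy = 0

Verify exactness: ∂M/∂y = ∂N/∂x ✓
Find F(x,y) such that ∂F/∂x = M, ∂F/∂y = N
Solution: x³ + xy + 5y³/3 = C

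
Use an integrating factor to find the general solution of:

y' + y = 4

Using integrating factor method:

General solution: y = 4 + Ce^(-x)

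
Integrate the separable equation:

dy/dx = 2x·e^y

Separating variables and integrating:
-e^(-y) = x² + C

General solution: y = -ln(C - x²)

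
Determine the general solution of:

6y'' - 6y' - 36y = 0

Characteristic equation: 6r² - 6r - 36 = 0
Divide by 6: r² - r - 6 = 0
Roots: r = 3, -2 (distinct real)
General solution: y = C₁e^(3x) + C₂e^(-2x)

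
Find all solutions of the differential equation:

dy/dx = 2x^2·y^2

Separating variables and integrating:
-1/y = 2x^3/3 + C

General solution: y^-1 = (-2/3)x^3 + C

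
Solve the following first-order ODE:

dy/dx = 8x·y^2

Separating variables and integrating:
-1/y = 4x^2 + C

General solution: y^-1 = -4x^2 + C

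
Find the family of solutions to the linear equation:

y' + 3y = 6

Using integrating factor method:

General solution: y = 2 + Ce^(-3x)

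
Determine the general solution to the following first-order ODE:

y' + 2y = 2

Using integrating factor method:

General solution: y = 1 + Ce^(-2x)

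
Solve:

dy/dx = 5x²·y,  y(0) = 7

General solution: y = Ce^(5x³/3)
Applying IC y(0) = 7:
Particular solution: y = 7e^(5x³/3)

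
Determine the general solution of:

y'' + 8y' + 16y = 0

Characteristic equation: r² + 8r + 16 = 0
Factored: (r + 4)² = 0
Repeated root: r = -4
General solution: y = (C₁ + C₂x)e^(-4x)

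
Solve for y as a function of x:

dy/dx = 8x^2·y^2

Separating variables and integrating:
-1/y = 8x^3/3 + C

General solution: y^-1 = (-8/3)x^3 + C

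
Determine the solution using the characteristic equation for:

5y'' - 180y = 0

Characteristic equation: 5r² - 180 = 0
Divide by 5: r² - 36 = 0
Roots: r = 6, -6 (distinct real)
General solution: y = C₁e^(6x) + C₂e^(-6x)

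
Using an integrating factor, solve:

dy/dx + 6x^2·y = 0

Using integrating factor method:

General solution: y = Ce^(-2x^3)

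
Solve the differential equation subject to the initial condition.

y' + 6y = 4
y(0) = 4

General solution: y = 2/3 + Ce^(-6x)
Applying y(0) = 4: C = 4 - 2/3 = 10/3
Particular solution: y = 2/3 + (10/3)e^(-6x)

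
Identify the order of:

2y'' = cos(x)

The order is 2 (highest derivative is of order 2).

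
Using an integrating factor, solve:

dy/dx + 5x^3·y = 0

Using integrating factor method:

General solution: y = Ce^(-5x^4/4)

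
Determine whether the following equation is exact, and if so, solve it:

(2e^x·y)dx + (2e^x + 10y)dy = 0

Verify exactness: ∂M/∂y = ∂N/∂x ✓
Find F(x,y) such that ∂F/∂x = M, ∂F/∂y = N
Solution: 2e^x·y + 5y² = C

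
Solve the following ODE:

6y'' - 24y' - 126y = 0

Characteristic equation: 6r² - 24r - 126 = 0
Divide by 6: r² - 4r - 21 = 0
Roots: r = 7, -3 (distinct real)
General solution: y = C₁e^(7x) + C₂e^(-3x)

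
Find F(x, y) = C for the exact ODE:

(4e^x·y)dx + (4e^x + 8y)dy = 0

Verify exactness: ∂M/∂y = ∂N/∂x ✓
Find F(x,y) such that ∂F/∂x = M, ∂F/∂y = N
Solution: 4e^x·y + 4y² = C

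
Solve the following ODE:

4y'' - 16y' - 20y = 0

Characteristic equation: 4r² - 16r - 20 = 0
Divide by 4: r² - 4r - 5 = 0
Roots: r = 5, -1 (distinct real)
General solution: y = C₁e^(5x) + C₂e^(-x)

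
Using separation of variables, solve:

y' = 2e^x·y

Separating variables and integrating:
ln|y| = 2e^x + C

General solution: y = Ce^(2e^x)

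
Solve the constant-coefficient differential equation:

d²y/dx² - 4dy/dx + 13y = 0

Characteristic equation: r² - 4r + 13 = 0
Roots: r = 2 ± 3i (complex conjugates)
General solution: y = e^(2x)(C₁cos(3x) + C₂sin(3x))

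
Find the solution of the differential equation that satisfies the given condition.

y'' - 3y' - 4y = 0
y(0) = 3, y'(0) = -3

General solution: y = C₁e^(4x) + C₂e^(-x)
Applying ICs: C₁ = 0, C₂ = 3
Particular solution: y = 3e^(-x)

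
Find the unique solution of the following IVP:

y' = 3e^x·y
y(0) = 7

General solution: y = Ce^(3e^x)
Applying IC y(0) = 7:
Particular solution: y = 7e^(3(e^x - 1))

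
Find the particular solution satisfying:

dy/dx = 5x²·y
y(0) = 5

General solution: y = Ce^(5x³/3)
Applying IC y(0) = 5:
Particular solution: y = 5e^(5x³/3)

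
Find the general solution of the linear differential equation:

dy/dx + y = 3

Using integrating factor method:

General solution: y = 3 + Ce^(-x)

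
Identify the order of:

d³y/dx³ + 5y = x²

The order is 3 (highest derivative is of order 3).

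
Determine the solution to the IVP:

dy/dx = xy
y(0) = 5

General solution: y = Ce^(x²/2)
Applying IC y(0) = 5:
Particular solution: y = 5e^(x²/2)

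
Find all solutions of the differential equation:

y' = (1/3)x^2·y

Separating variables and integrating:
ln|y| = x^3/9 + C

General solution: y = Ce^(x^3/9)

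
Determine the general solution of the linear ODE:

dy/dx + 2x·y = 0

Using integrating factor method:

General solution: y = Ce^(-x^2)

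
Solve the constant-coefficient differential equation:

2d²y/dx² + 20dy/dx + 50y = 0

Characteristic equation: 2r² + 20r + 50 = 0
Divide by 2: r² + 10r + 25 = 0
Factored: (r + 5)² = 0
Repeated root: r = -5
General solution: y = (C₁ + C₂x)e^(-5x)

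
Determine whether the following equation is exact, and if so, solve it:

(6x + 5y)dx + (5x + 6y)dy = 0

Verify exactness: ∂M/∂y = ∂N/∂x ✓
Find F(x,y) such that ∂F/∂x = M, ∂F/∂y = N
Solution: 3x² + 5xy + 3y² = C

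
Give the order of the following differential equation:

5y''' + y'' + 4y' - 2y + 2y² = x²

The order is 3 (highest derivative is of order 3).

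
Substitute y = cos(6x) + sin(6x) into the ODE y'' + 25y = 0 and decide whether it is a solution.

Verification:
y'' = -36cos(6x) - 36sin(6x)
y'' + 25y ≠ 0 (frequency mismatch: got 36 instead of 25)

No, it is not a solution.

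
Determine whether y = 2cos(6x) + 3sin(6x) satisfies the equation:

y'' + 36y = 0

Verification:
y'' = -72cos(6x) - 108sin(6x)
y'' + 36y = 0 ✓

Yes, it is a solution.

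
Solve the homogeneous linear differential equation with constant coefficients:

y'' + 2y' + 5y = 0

Characteristic equation: r² + 2r + 5 = 0
Roots: r = -1 ± 2i (complex conjugates)
General solution: y = e^(-x)(C₁cos(2x) + C₂sin(2x))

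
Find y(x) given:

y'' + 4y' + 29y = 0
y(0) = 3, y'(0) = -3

General solution: y = e^(-2x)(C₁cos(5x) + C₂sin(5x))
Complex roots r = -2 ± 5i
Applying ICs: C₁ = 3, C₂ = 3/5
Particular solution: y = e^(-2x)(3cos(5x) + (3/5)sin(5x))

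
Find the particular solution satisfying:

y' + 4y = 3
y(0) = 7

General solution: y = 3/4 + Ce^(-4x)
Applying y(0) = 7: C = 7 - 3/4 = 25/4
Particular solution: y = 3/4 + (25/4)e^(-4x)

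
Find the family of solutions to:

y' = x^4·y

Separating variables and integrating:
ln|y| = x^5/5 + C

General solution: y = Ce^(x^5/5)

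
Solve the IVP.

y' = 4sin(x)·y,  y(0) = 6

General solution: y = Ce^(-4cos(x))
Applying IC y(0) = 6:
Particular solution: y = 6e^(4(1-cos(x)))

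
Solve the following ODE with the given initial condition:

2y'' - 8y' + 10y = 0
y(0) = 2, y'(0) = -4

General solution: y = e^(2x)(C₁cos(x) + C₂sin(x))
Complex roots r = 2 ± i
Applying ICs: C₁ = 2, C₂ = -8
Particular solution: y = e^(2x)(2cos(x) - 8sin(x))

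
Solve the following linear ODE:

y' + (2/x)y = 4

Using integrating factor method:

General solution: y = (4/3)x + Cx^(-2)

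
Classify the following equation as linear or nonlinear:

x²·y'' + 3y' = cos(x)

Linear (y and its derivatives appear to the first power only, no products of y terms)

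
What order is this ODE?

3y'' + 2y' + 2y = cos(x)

The order is 2 (highest derivative is of order 2).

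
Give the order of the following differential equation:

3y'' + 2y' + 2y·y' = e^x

The order is 2 (highest derivative is of order 2).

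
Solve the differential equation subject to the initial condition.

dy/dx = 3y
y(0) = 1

General solution: y = Ce^(3x)
Applying IC y(0) = 1:
Particular solution: y = e^(3x)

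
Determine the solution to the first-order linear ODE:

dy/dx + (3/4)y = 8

Using integrating factor method:

General solution: y = 32/3 + Ce^(-3x/4)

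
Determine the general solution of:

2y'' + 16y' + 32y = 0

Characteristic equation: 2r² + 16r + 32 = 0
Divide by 2: r² + 8r + 16 = 0
Factored: (r + 4)² = 0
Repeated root: r = -4
General solution: y = (C₁ + C₂x)e^(-4x)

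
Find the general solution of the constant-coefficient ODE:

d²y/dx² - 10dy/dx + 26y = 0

Characteristic equation: r² - 10r + 26 = 0
Roots: r = 5 ± i (complex conjugates)
General solution: y = e^(5x)(C₁cos(x) + C₂sin(x))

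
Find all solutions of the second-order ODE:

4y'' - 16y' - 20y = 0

Characteristic equation: 4r² - 16r - 20 = 0
Divide by 4: r² - 4r - 5 = 0
Roots: r = 5, -1 (distinct real)
General solution: y = C₁e^(5x) + C₂e^(-x)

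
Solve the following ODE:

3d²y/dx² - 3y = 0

Characteristic equation: 3r² - 3 = 0
Divide by 3: r² - 1 = 0
Roots: r = 1, -1 (distinct real)
General solution: y = C₁e^x + C₂e^(-x)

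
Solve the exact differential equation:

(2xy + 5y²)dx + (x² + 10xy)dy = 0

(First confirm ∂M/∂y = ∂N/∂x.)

Verify exactness: ∂M/∂y = ∂N/∂x ✓
Find F(x,y) such that ∂F/∂x = M, ∂F/∂y = N
Solution: x²y + 5xy² = C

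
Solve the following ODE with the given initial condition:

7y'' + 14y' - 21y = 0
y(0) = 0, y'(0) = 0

General solution: y = C₁e^x + C₂e^(-3x)
Applying ICs: C₁ = 0, C₂ = 0
Particular solution: y = 0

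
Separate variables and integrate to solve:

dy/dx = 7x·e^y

Separating variables and integrating:
-e^(-y) = 7x²/2 + C

General solution: y = -ln(C - 7x²/2)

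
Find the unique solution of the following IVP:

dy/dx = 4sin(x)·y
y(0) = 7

General solution: y = Ce^(-4cos(x))
Applying IC y(0) = 7:
Particular solution: y = 7e^(4(1-cos(x)))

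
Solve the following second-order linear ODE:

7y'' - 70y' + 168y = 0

Characteristic equation: 7r² - 70r + 168 = 0
Divide by 7: r² - 10r + 24 = 0
Roots: r = 4, 6 (distinct real)
General solution: y = C₁e^(4x) + C₂e^(6x)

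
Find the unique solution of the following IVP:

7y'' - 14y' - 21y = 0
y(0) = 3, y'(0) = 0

General solution: y = C₁e^(3x) + C₂e^(-x)
Applying ICs: C₁ = 3/4, C₂ = 9/4
Particular solution: y = (3/4)e^(3x) + (9/4)e^(-x)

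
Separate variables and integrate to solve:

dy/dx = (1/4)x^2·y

Separating variables and integrating:
ln|y| = x^3/12 + C

General solution: y = Ce^(x^3/12)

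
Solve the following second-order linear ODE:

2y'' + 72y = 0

Characteristic equation: 2r² + 72 = 0
Divide by 2: r² + 36 = 0
Roots: r = ±6i (complex conjugates)
General solution: y = C₁cos(6x) + C₂sin(6x)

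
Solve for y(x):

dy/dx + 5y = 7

Using integrating factor method:

General solution: y = 7/5 + Ce^(-5x)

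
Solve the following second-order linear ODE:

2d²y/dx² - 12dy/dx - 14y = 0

Characteristic equation: 2r² - 12r - 14 = 0
Divide by 2: r² - 6r - 7 = 0
Roots: r = 7, -1 (distinct real)
General solution: y = C₁e^(7x) + C₂e^(-x)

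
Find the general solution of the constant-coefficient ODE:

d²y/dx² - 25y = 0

Characteristic equation: r² - 25 = 0
Roots: r = 5, -5 (distinct real)
General solution: y = C₁e^(5x) + C₂e^(-5x)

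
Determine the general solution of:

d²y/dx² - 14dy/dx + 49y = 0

Characteristic equation: r² - 14r + 49 = 0
Factored: (r - 7)² = 0
Repeated root: r = 7
General solution: y = (C₁ + C₂x)e^(7x)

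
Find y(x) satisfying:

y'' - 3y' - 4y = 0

Characteristic equation: r² - 3r - 4 = 0
Roots: r = 4, -1 (distinct real)
General solution: y = C₁e^(4x) + C₂e^(-x)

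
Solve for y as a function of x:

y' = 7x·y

Separating variables and integrating:
ln|y| = 7x^2/2 + C

General solution: y = Ce^(7x^2/2)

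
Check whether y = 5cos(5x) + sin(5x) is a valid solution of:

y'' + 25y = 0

Verification:
y'' = -125cos(5x) - 25sin(5x)
y'' + 25y = 0 ✓

Yes, it is a solution.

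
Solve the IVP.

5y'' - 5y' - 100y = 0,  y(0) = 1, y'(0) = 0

General solution: y = C₁e^(5x) + C₂e^(-4x)
Applying ICs: C₁ = 4/9, C₂ = 5/9
Particular solution: y = (4/9)e^(5x) + (5/9)e^(-4x)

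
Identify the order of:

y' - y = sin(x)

The order is 1 (highest derivative is of order 1).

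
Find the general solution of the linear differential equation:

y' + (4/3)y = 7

Using integrating factor method:

General solution: y = 21/4 + Ce^(-4x/3)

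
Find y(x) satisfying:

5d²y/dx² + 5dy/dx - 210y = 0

Characteristic equation: 5r² + 5r - 210 = 0
Divide by 5: r² + r - 42 = 0
Roots: r = 6, -7 (distinct real)
General solution: y = C₁e^(6x) + C₂e^(-7x)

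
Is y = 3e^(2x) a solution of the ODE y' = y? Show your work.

Verification:
y = 3e^(2x)
y' = 6e^(2x)
But y = 3e^(2x)
y' ≠ y — the derivative does not match

No, it is not a solution.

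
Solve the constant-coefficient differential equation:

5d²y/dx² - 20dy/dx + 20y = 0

Characteristic equation: 5r² - 20r + 20 = 0
Divide by 5: r² - 4r + 4 = 0
Factored: (r - 2)² = 0
Repeated root: r = 2
General solution: y = (C₁ + C₂x)e^(2x)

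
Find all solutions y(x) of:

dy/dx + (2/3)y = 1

Using integrating factor method:

General solution: y = 3/2 + Ce^(-2x/3)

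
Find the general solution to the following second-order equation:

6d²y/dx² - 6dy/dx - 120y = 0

Characteristic equation: 6r² - 6r - 120 = 0
Divide by 6: r² - r - 20 = 0
Roots: r = 5, -4 (distinct real)
General solution: y = C₁e^(5x) + C₂e^(-4x)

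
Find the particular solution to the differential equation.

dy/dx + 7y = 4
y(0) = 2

General solution: y = 4/7 + Ce^(-7x)
Applying y(0) = 2: C = 2 - 4/7 = 10/7
Particular solution: y = 4/7 + (10/7)e^(-7x)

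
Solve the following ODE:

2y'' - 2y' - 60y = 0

Characteristic equation: 2r² - 2r - 60 = 0
Divide by 2: r² - r - 30 = 0
Roots: r = 6, -5 (distinct real)
General solution: y = C₁e^(6x) + C₂e^(-5x)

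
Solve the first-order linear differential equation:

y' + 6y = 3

Using integrating factor method:

General solution: y = 1/2 + Ce^(-6x)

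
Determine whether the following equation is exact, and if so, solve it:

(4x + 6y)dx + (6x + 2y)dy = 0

Verify exactness: ∂M/∂y = ∂N/∂x ✓
Find F(x,y) such that ∂F/∂x = M, ∂F/∂y = N
Solution: 2x² + 6xy + y² = C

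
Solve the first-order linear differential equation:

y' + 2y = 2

Using integrating factor method:

General solution: y = 1 + Ce^(-2x)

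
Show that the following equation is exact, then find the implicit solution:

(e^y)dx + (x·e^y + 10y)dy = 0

Verify exactness: ∂M/∂y = ∂N/∂x ✓
Find F(x,y) such that ∂F/∂x = M, ∂F/∂y = N
Solution: x·e^y + 5y² = C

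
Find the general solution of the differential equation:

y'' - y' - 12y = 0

Characteristic equation: r² - r - 12 = 0
Roots: r = 4, -3 (distinct real)
General solution: y = C₁e^(4x) + C₂e^(-3x)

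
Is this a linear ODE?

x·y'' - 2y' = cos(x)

Yes. Linear (y and its derivatives appear to the first power only, no products of y terms)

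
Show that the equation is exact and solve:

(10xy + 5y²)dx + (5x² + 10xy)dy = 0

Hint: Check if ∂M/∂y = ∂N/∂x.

Verify exactness: ∂M/∂y = ∂N/∂x ✓
Find F(x,y) such that ∂F/∂x = M, ∂F/∂y = N
Solution: 5x²y + 5xy² = C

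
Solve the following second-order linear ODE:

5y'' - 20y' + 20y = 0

Characteristic equation: 5r² - 20r + 20 = 0
Divide by 5: r² - 4r + 4 = 0
Factored: (r - 2)² = 0
Repeated root: r = 2
General solution: y = (C₁ + C₂x)e^(2x)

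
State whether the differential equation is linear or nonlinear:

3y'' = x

Linear (y and its derivatives appear to the first power only, no products of y terms)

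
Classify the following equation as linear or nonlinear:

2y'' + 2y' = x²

Linear (y and its derivatives appear to the first power only, no products of y terms)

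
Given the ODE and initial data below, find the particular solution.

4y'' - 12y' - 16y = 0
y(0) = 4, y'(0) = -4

General solution: y = C₁e^(4x) + C₂e^(-x)
Applying ICs: C₁ = 0, C₂ = 4
Particular solution: y = 4e^(-x)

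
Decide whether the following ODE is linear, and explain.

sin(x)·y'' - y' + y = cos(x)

Linear (y and its derivatives appear to the first power only, no products of y terms)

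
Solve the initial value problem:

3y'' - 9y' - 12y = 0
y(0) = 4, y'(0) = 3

General solution: y = C₁e^(4x) + C₂e^(-x)
Applying ICs: C₁ = 7/5, C₂ = 13/5
Particular solution: y = (7/5)e^(4x) + (13/5)e^(-x)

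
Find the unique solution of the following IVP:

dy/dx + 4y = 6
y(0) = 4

General solution: y = 3/2 + Ce^(-4x)
Applying y(0) = 4: C = 4 - 3/2 = 5/2
Particular solution: y = 3/2 + (5/2)e^(-4x)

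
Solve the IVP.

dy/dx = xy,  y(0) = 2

General solution: y = Ce^(x²/2)
Applying IC y(0) = 2:
Particular solution: y = 2e^(x²/2)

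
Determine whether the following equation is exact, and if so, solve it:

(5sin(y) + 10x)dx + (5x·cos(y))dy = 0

Verify exactness: ∂M/∂y = ∂N/∂x ✓
Find F(x,y) such that ∂F/∂x = M, ∂F/∂y = N
Solution: 5x·sin(y) + 5x² = C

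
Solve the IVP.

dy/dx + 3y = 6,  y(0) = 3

General solution: y = 2 + Ce^(-3x)
Applying y(0) = 3: C = 3 - 2 = 1
Particular solution: y = 2 + e^(-3x)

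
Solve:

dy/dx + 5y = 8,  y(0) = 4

General solution: y = 8/5 + Ce^(-5x)
Applying y(0) = 4: C = 4 - 8/5 = 12/5
Particular solution: y = 8/5 + (12/5)e^(-5x)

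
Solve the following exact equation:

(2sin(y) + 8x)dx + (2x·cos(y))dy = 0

Verify exactness: ∂M/∂y = ∂N/∂x ✓
Find F(x,y) such that ∂F/∂x = M, ∂F/∂y = N
Solution: 2x·sin(y) + 4x² = C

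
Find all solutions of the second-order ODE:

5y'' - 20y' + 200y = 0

Characteristic equation: 5r² - 20r + 200 = 0
Divide by 5: r² - 4r + 40 = 0
Roots: r = 2 ± 6i (complex conjugates)
General solution: y = e^(2x)(C₁cos(6x) + C₂sin(6x))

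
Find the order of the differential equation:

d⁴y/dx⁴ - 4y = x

The order is 4 (highest derivative is of order 4).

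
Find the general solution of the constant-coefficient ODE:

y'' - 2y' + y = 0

Characteristic equation: r² - 2r + 1 = 0
Factored: (r - 1)² = 0
Repeated root: r = 1
General solution: y = (C₁ + C₂x)e^x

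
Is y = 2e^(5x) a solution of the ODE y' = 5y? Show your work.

Verification:
y = 2e^(5x)
y' = 10e^(5x)
5y = 10e^(5x)
y' = 5y ✓

Yes, it is a solution.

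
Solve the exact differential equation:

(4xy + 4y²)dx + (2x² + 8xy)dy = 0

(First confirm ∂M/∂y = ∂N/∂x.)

Verify exactness: ∂M/∂y = ∂N/∂x ✓
Find F(x,y) such that ∂F/∂x = M, ∂F/∂y = N
Solution: 2x²y + 4xy² = C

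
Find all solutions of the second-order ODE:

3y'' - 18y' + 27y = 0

Characteristic equation: 3r² - 18r + 27 = 0
Divide by 3: r² - 6r + 9 = 0
Factored: (r - 3)² = 0
Repeated root: r = 3
General solution: y = (C₁ + C₂x)e^(3x)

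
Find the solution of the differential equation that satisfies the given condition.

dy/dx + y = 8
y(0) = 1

General solution: y = 8 + Ce^(-x)
Applying y(0) = 1: C = 1 - 8 = -7
Particular solution: y = 8 - 7e^(-x)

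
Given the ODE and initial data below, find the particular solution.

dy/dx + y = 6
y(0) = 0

General solution: y = 6 + Ce^(-x)
Applying y(0) = 0: C = 0 - 6 = -6
Particular solution: y = 6 - 6e^(-x)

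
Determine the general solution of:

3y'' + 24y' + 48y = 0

Characteristic equation: 3r² + 24r + 48 = 0
Divide by 3: r² + 8r + 16 = 0
Factored: (r + 4)² = 0
Repeated root: r = -4
General solution: y = (C₁ + C₂x)e^(-4x)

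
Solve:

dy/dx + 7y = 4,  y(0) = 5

General solution: y = 4/7 + Ce^(-7x)
Applying y(0) = 5: C = 5 - 4/7 = 31/7
Particular solution: y = 4/7 + (31/7)e^(-7x)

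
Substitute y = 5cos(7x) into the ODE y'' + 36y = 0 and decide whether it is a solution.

Verification:
y'' = -245cos(7x)
y'' + 36y ≠ 0 (frequency mismatch: got 49 instead of 36)

No, it is not a solution.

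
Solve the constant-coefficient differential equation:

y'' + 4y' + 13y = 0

Characteristic equation: r² + 4r + 13 = 0
Roots: r = -2 ± 3i (complex conjugates)
General solution: y = e^(-2x)(C₁cos(3x) + C₂sin(3x))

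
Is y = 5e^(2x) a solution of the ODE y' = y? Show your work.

Verification:
y = 5e^(2x)
y' = 10e^(2x)
But y = 5e^(2x)
y' ≠ y — the derivative does not match

No, it is not a solution.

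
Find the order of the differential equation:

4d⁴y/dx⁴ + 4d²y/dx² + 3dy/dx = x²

The order is 4 (highest derivative is of order 4).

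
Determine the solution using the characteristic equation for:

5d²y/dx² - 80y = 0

Characteristic equation: 5r² - 80 = 0
Divide by 5: r² - 16 = 0
Roots: r = 4, -4 (distinct real)
General solution: y = C₁e^(4x) + C₂e^(-4x)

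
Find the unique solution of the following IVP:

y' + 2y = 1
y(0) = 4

General solution: y = 1/2 + Ce^(-2x)
Applying y(0) = 4: C = 4 - 1/2 = 7/2
Particular solution: y = 1/2 + (7/2)e^(-2x)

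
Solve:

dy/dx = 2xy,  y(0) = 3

General solution: y = Ce^(x²)
Applying IC y(0) = 3:
Particular solution: y = 3e^(x²)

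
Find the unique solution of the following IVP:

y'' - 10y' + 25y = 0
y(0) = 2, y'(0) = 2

General solution: y = (C₁ + C₂x)e^(5x)
Repeated root r = 5
Applying ICs: C₁ = 2, C₂ = -8
Particular solution: y = (2 - 8x)e^(5x)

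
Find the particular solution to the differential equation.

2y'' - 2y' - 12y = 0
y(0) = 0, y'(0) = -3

General solution: y = C₁e^(3x) + C₂e^(-2x)
Applying ICs: C₁ = -3/5, C₂ = 3/5
Particular solution: y = -(3/5)e^(3x) + (3/5)e^(-2x)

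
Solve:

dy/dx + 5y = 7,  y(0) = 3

General solution: y = 7/5 + Ce^(-5x)
Applying y(0) = 3: C = 3 - 7/5 = 8/5
Particular solution: y = 7/5 + (8/5)e^(-5x)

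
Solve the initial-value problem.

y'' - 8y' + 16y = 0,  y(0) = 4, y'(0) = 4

General solution: y = (C₁ + C₂x)e^(4x)
Repeated root r = 4
Applying ICs: C₁ = 4, C₂ = -12
Particular solution: y = (4 - 12x)e^(4x)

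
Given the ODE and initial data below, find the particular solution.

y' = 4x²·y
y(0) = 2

General solution: y = Ce^(4x³/3)
Applying IC y(0) = 2:
Particular solution: y = 2e^(4x³/3)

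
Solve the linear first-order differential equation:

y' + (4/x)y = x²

Using integrating factor method:

General solution: y = (1/7)x^3 + Cx^(-4)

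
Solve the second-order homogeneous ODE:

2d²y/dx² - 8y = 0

Characteristic equation: 2r² - 8 = 0
Divide by 2: r² - 4 = 0
Roots: r = 2, -2 (distinct real)
General solution: y = C₁e^(2x) + C₂e^(-2x)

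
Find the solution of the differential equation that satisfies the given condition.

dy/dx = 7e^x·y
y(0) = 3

General solution: y = Ce^(7e^x)
Applying IC y(0) = 3:
Particular solution: y = 3e^(7(e^x - 1))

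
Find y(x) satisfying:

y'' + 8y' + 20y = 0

Characteristic equation: r² + 8r + 20 = 0
Roots: r = -4 ± 2i (complex conjugates)
General solution: y = e^(-4x)(C₁cos(2x) + C₂sin(2x))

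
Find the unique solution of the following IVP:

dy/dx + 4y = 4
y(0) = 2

General solution: y = 1 + Ce^(-4x)
Applying y(0) = 2: C = 2 - 1 = 1
Particular solution: y = 1 + e^(-4x)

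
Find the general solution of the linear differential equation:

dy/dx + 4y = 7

Using integrating factor method:

General solution: y = 7/4 + Ce^(-4x)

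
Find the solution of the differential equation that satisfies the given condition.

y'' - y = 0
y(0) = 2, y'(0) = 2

General solution: y = C₁e^x + C₂e^(-x)
Applying ICs: C₁ = 2, C₂ = 0
Particular solution: y = 2e^x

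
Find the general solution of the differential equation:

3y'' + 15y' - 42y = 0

Characteristic equation: 3r² + 15r - 42 = 0
Divide by 3: r² + 5r - 14 = 0
Roots: r = 2, -7 (distinct real)
General solution: y = C₁e^(2x) + C₂e^(-7x)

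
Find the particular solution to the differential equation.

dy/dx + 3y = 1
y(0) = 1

General solution: y = 1/3 + Ce^(-3x)
Applying y(0) = 1: C = 1 - 1/3 = 2/3
Particular solution: y = 1/3 + (2/3)e^(-3x)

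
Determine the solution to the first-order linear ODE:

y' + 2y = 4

Using integrating factor method:

General solution: y = 2 + Ce^(-2x)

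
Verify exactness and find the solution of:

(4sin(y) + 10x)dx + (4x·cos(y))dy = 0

Verify exactness: ∂M/∂y = ∂N/∂x ✓
Find F(x,y) such that ∂F/∂x = M, ∂F/∂y = N
Solution: 4x·sin(y) + 5x² = C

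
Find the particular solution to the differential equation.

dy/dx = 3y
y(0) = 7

General solution: y = Ce^(3x)
Applying IC y(0) = 7:
Particular solution: y = 7e^(3x)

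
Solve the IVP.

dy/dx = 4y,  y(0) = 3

General solution: y = Ce^(4x)
Applying IC y(0) = 3:
Particular solution: y = 3e^(4x)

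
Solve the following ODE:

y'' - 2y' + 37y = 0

Characteristic equation: r² - 2r + 37 = 0
Roots: r = 1 ± 6i (complex conjugates)
General solution: y = e^x(C₁cos(6x) + C₂sin(6x))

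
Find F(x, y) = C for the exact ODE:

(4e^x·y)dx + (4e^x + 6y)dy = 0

Verify exactness: ∂M/∂y = ∂N/∂x ✓
Find F(x,y) such that ∂F/∂x = M, ∂F/∂y = N
Solution: 4e^x·y + 3y² = C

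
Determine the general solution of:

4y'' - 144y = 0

Characteristic equation: 4r² - 144 = 0
Divide by 4: r² - 36 = 0
Roots: r = 6, -6 (distinct real)
General solution: y = C₁e^(6x) + C₂e^(-6x)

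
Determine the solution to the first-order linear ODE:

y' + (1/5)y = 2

Using integrating factor method:

General solution: y = 10 + Ce^(-x/5)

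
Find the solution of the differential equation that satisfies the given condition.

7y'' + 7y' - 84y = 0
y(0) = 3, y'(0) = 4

General solution: y = C₁e^(3x) + C₂e^(-4x)
Applying ICs: C₁ = 16/7, C₂ = 5/7
Particular solution: y = (16/7)e^(3x) + (5/7)e^(-4x)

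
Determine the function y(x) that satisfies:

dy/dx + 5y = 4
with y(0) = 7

General solution: y = 4/5 + Ce^(-5x)
Applying y(0) = 7: C = 7 - 4/5 = 31/5
Particular solution: y = 4/5 + (31/5)e^(-5x)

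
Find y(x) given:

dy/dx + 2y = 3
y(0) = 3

General solution: y = 3/2 + Ce^(-2x)
Applying y(0) = 3: C = 3 - 3/2 = 3/2
Particular solution: y = 3/2 + (3/2)e^(-2x)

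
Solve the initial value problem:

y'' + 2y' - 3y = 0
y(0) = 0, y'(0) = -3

General solution: y = C₁e^x + C₂e^(-3x)
Applying ICs: C₁ = -3/4, C₂ = 3/4
Particular solution: y = -(3/4)e^x + (3/4)e^(-3x)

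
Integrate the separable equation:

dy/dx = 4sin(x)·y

Separating variables and integrating:
ln|y| = -4cos(x) + C

General solution: y = Ce^(-4cos(x))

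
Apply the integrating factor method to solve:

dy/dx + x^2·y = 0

Using integrating factor method:

General solution: y = Ce^(-x^3/3)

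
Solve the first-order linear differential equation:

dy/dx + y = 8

Using integrating factor method:

General solution: y = 8 + Ce^(-x)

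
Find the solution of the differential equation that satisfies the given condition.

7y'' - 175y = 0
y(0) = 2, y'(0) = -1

General solution: y = C₁e^(5x) + C₂e^(-5x)
Applying ICs: C₁ = 9/10, C₂ = 11/10
Particular solution: y = (9/10)e^(5x) + (11/10)e^(-5x)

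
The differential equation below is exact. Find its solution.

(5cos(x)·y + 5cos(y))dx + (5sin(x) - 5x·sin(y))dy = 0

Verify exactness: ∂M/∂y = ∂N/∂x ✓
Find F(x,y) such that ∂F/∂x = M, ∂F/∂y = N
Solution: 5sin(x)·y + 5x·cos(y) = C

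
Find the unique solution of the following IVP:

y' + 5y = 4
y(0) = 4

General solution: y = 4/5 + Ce^(-5x)
Applying y(0) = 4: C = 4 - 4/5 = 16/5
Particular solution: y = 4/5 + (16/5)e^(-5x)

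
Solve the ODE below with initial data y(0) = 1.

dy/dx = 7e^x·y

General solution: y = Ce^(7e^x)
Applying IC y(0) = 1:
Particular solution: y = e^(7(e^x - 1))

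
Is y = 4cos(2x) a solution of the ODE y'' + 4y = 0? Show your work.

Verification:
y'' = -16cos(2x)
y'' + 4y = 0 ✓

Yes, it is a solution.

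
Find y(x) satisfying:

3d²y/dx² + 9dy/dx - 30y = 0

Characteristic equation: 3r² + 9r - 30 = 0
Divide by 3: r² + 3r - 10 = 0
Roots: r = 2, -5 (distinct real)
General solution: y = C₁e^(2x) + C₂e^(-5x)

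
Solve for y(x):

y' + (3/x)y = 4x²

Using integrating factor method:

General solution: y = (2/3)x^3 + Cx^(-3)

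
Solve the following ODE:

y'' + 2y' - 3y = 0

Characteristic equation: r² + 2r - 3 = 0
Roots: r = 1, -3 (distinct real)
General solution: y = C₁e^x + C₂e^(-3x)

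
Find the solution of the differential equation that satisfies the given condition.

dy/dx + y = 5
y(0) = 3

General solution: y = 5 + Ce^(-x)
Applying y(0) = 3: C = 3 - 5 = -2
Particular solution: y = 5 - 2e^(-x)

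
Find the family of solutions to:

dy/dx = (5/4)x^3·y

Separating variables and integrating:
ln|y| = 5x^4/16 + C

General solution: y = Ce^(5x^4/16)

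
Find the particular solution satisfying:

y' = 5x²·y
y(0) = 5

General solution: y = Ce^(5x³/3)
Applying IC y(0) = 5:
Particular solution: y = 5e^(5x³/3)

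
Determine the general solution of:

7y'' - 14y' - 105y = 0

Characteristic equation: 7r² - 14r - 105 = 0
Divide by 7: r² - 2r - 15 = 0
Roots: r = 5, -3 (distinct real)
General solution: y = C₁e^(5x) + C₂e^(-3x)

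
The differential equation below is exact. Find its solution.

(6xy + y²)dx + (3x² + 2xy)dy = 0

Verify exactness: ∂M/∂y = ∂N/∂x ✓
Find F(x,y) such that ∂F/∂x = M, ∂F/∂y = N
Solution: 3x²y + xy² = C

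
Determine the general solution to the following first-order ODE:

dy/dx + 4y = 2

Using integrating factor method:

General solution: y = 1/2 + Ce^(-4x)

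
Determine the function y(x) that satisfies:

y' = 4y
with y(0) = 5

General solution: y = Ce^(4x)
Applying IC y(0) = 5:
Particular solution: y = 5e^(4x)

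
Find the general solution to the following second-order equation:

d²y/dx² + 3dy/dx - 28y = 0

Characteristic equation: r² + 3r - 28 = 0
Roots: r = 4, -7 (distinct real)
General solution: y = C₁e^(4x) + C₂e^(-7x)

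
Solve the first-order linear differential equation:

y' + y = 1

Using integrating factor method:

General solution: y = 1 + Ce^(-x)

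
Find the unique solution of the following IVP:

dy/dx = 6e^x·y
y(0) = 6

General solution: y = Ce^(6e^x)
Applying IC y(0) = 6:
Particular solution: y = 6e^(6(e^x - 1))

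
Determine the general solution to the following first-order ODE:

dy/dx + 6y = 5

Using integrating factor method:

General solution: y = 5/6 + Ce^(-6x)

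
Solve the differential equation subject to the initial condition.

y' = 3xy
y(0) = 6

General solution: y = Ce^(3x²/2)
Applying IC y(0) = 6:
Particular solution: y = 6e^(3x²/2)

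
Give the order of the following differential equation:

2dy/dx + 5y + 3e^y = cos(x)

The order is 1 (highest derivative is of order 1).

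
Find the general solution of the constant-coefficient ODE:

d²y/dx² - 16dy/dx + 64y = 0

Characteristic equation: r² - 16r + 64 = 0
Factored: (r - 8)² = 0
Repeated root: r = 8
General solution: y = (C₁ + C₂x)e^(8x)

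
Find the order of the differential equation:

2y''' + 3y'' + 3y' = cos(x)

The order is 3 (highest derivative is of order 3).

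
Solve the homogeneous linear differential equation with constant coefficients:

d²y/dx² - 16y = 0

Characteristic equation: r² - 16 = 0
Roots: r = 4, -4 (distinct real)
General solution: y = C₁e^(4x) + C₂e^(-4x)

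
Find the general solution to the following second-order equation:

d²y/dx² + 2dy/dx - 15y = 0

Characteristic equation: r² + 2r - 15 = 0
Roots: r = 3, -5 (distinct real)
General solution: y = C₁e^(3x) + C₂e^(-5x)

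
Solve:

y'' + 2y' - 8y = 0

Characteristic equation: r² + 2r - 8 = 0
Roots: r = 2, -4 (distinct real)
General solution: y = C₁e^(2x) + C₂e^(-4x)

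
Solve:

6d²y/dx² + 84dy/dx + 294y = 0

Characteristic equation: 6r² + 84r + 294 = 0
Divide by 6: r² + 14r + 49 = 0
Factored: (r + 7)² = 0
Repeated root: r = -7
General solution: y = (C₁ + C₂x)e^(-7x)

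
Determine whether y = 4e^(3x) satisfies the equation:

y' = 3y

Verification:
y = 4e^(3x)
y' = 12e^(3x)
3y = 12e^(3x)
y' = 3y ✓

Yes, it is a solution.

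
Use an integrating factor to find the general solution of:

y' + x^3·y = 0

Using integrating factor method:

General solution: y = Ce^(-x^4/4)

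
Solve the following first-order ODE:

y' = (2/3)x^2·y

Separating variables and integrating:
ln|y| = 2x^3/9 + C

General solution: y = Ce^(2x^3/9)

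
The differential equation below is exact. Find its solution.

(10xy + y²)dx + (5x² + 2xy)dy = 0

Verify exactness: ∂M/∂y = ∂N/∂x ✓
Find F(x,y) such that ∂F/∂x = M, ∂F/∂y = N
Solution: 5x²y + xy² = C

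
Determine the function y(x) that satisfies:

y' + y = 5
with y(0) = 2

General solution: y = 5 + Ce^(-x)
Applying y(0) = 2: C = 2 - 5 = -3
Particular solution: y = 5 - 3e^(-x)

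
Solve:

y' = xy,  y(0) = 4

General solution: y = Ce^(x²/2)
Applying IC y(0) = 4:
Particular solution: y = 4e^(x²/2)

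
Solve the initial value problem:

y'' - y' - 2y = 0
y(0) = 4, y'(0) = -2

General solution: y = C₁e^(2x) + C₂e^(-x)
Applying ICs: C₁ = 2/3, C₂ = 10/3
Particular solution: y = (2/3)e^(2x) + (10/3)e^(-x)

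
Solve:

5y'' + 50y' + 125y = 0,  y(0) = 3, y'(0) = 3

General solution: y = (C₁ + C₂x)e^(-5x)
Repeated root r = -5
Applying ICs: C₁ = 3, C₂ = 18
Particular solution: y = (3 + 18x)e^(-5x)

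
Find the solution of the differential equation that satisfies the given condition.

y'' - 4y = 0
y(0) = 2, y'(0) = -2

General solution: y = C₁e^(2x) + C₂e^(-2x)
Applying ICs: C₁ = 1/2, C₂ = 3/2
Particular solution: y = (1/2)e^(2x) + (3/2)e^(-2x)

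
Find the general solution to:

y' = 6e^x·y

Separating variables and integrating:
ln|y| = 6e^x + C

General solution: y = Ce^(6e^x)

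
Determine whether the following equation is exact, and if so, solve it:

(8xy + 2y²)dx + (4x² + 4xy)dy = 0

Verify exactness: ∂M/∂y = ∂N/∂x ✓
Find F(x,y) such that ∂F/∂x = M, ∂F/∂y = N
Solution: 4x²y + 2xy² = C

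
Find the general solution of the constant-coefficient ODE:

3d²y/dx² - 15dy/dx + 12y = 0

Characteristic equation: 3r² - 15r + 12 = 0
Divide by 3: r² - 5r + 4 = 0
Roots: r = 1, 4 (distinct real)
General solution: y = C₁e^x + C₂e^(4x)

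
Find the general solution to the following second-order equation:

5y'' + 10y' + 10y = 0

Characteristic equation: 5r² + 10r + 10 = 0
Divide by 5: r² + 2r + 2 = 0
Roots: r = -1 ± i (complex conjugates)
General solution: y = e^(-x)(C₁cos(x) + C₂sin(x))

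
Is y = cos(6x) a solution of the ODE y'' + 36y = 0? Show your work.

Verification:
y'' = -36cos(6x)
y'' + 36y = 0 ✓

Yes, it is a solution.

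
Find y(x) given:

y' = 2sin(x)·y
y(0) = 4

General solution: y = Ce^(-2cos(x))
Applying IC y(0) = 4:
Particular solution: y = 4e^(2(1-cos(x)))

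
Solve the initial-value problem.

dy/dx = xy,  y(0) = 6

General solution: y = Ce^(x²/2)
Applying IC y(0) = 6:
Particular solution: y = 6e^(x²/2)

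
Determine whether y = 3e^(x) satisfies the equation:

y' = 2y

Verification:
y = 3e^(x)
y' = 3e^(x)
But 2y = 6e^(x)
y' ≠ 2y — the derivative does not match

No, it is not a solution.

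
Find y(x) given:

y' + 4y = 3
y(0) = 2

General solution: y = 3/4 + Ce^(-4x)
Applying y(0) = 2: C = 2 - 3/4 = 5/4
Particular solution: y = 3/4 + (5/4)e^(-4x)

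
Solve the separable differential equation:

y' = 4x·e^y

Separating variables and integrating:
-e^(-y) = 2x² + C

General solution: y = -ln(C - 2x²)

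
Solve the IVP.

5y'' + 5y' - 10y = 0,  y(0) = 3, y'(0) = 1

General solution: y = C₁e^x + C₂e^(-2x)
Applying ICs: C₁ = 7/3, C₂ = 2/3
Particular solution: y = (7/3)e^x + (2/3)e^(-2x)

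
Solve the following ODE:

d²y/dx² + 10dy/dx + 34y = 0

Characteristic equation: r² + 10r + 34 = 0
Roots: r = -5 ± 3i (complex conjugates)
General solution: y = e^(-5x)(C₁cos(3x) + C₂sin(3x))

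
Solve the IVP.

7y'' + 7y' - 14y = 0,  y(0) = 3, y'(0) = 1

General solution: y = C₁e^x + C₂e^(-2x)
Applying ICs: C₁ = 7/3, C₂ = 2/3
Particular solution: y = (7/3)e^x + (2/3)e^(-2x)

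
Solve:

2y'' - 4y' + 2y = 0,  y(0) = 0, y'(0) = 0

General solution: y = (C₁ + C₂x)e^x
Repeated root r = 1
Applying ICs: C₁ = 0, C₂ = 0
Particular solution: y = 0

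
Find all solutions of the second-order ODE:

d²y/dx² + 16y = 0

Characteristic equation: r² + 16 = 0
Roots: r = ±4i (complex conjugates)
General solution: y = C₁cos(4x) + C₂sin(4x)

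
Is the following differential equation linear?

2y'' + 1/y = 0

No. Nonlinear (1/y term)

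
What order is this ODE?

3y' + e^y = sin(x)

The order is 1 (highest derivative is of order 1).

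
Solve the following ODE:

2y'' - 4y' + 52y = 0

Characteristic equation: 2r² - 4r + 52 = 0
Divide by 2: r² - 2r + 26 = 0
Roots: r = 1 ± 5i (complex conjugates)
General solution: y = e^x(C₁cos(5x) + C₂sin(5x))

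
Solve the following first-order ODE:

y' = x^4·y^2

Separating variables and integrating:
-1/y = x^5/5 + C

General solution: y^-1 = (-1/5)x^5 + C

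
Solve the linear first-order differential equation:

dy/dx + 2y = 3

Using integrating factor method:

General solution: y = 3/2 + Ce^(-2x)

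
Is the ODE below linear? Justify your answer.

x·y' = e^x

Yes. Linear (y and its derivatives appear to the first power only, no products of y terms)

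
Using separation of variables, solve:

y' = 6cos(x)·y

Separating variables and integrating:
ln|y| = 6sin(x) + C

General solution: y = Ce^(6sin(x))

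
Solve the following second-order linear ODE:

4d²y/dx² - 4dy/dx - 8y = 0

Characteristic equation: 4r² - 4r - 8 = 0
Divide by 4: r² - r - 2 = 0
Roots: r = 2, -1 (distinct real)
General solution: y = C₁e^(2x) + C₂e^(-x)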